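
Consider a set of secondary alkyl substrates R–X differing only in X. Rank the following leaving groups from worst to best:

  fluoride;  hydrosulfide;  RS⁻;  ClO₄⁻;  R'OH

Leaving-group ability tracks the stability of the departed species; conjugate-acid pKₐ is the usual yardstick (lower pKₐ → better LG).
ClO₄⁻: pKₐ(HClO₄) ≈ -10
R'OH: pKₐ(R'OH₂⁺) ≈ -2.4
fluoride: pKₐ(HF) ≈ 3.2
hydrosulfide: pKₐ(H₂S) ≈ 7
RS⁻: pKₐ(RSH (a thiol)) ≈ 10.5
The question asks for worst first, so the sequence is read in increasing leaving-group ability.

RS⁻ < hydrosulfide < fluoride < R'OH < ClO₄⁻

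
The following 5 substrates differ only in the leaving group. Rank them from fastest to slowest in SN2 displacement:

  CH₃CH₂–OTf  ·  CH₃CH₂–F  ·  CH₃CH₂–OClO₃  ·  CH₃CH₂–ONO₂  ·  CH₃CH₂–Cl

With the same alkyl group throughout, only the leaving group differentiates the rates.
Rank by basicity of the departing species: weakest base leaves most easily.
CH₃CH₂–OTf loses OTf⁻: pKₐ(CF₃SO₃H (triflic acid)) ≈ -14
CH₃CH₂–OClO₃ loses ClO₄⁻: pKₐ(HClO₄) ≈ -10
CH₃CH₂–Cl loses Cl⁻: pKₐ(HCl) ≈ -7
CH₃CH₂–ONO₂ loses NO₃⁻: pKₐ(HNO₃) ≈ -1.3
CH₃CH₂–F loses F⁻: pKₐ(HF) ≈ 3.2

CH₃CH₂–OTf > CH₃CH₂–OClO₃ > CH₃CH₂–Cl > CH₃CH₂–ONO₂ > CH₃CH₂–F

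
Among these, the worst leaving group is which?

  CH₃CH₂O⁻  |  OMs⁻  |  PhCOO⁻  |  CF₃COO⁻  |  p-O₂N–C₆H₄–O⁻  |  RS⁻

CH₃CH₂O⁻

OMs⁻: pKₐ(CH₃SO₃H (MsOH)) ≈ -1.9
CF₃COO⁻: pKₐ(CF₃COOH) ≈ 0.2
PhCOO⁻: pKₐ(C₆H₅COOH) ≈ 4.2
p-O₂N–C₆H₄–O⁻: pKₐ(p-nitrophenol) ≈ 7.2
RS⁻: pKₐ(RSH (a thiol)) ≈ 10.5
CH₃CH₂O⁻: pKₐ(CH₃CH₂OH) ≈ 16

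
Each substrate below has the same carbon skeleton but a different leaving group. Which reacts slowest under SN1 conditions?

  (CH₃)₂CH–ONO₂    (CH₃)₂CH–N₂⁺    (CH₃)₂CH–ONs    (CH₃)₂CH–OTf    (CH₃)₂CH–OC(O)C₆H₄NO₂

With the same alkyl group throughout, only the leaving group differentiates the rates.
A good leaving group is a weak base: the lower the pKₐ of its conjugate acid, the more readily it departs.
(CH₃)₂CH–N₂⁺ loses N₂: no meaningful conjugate acid; N₂ departs as an exceptionally stable neutral molecule
(CH₃)₂CH–OTf loses OTf⁻: pKₐ(CF₃SO₃H (triflic acid)) ≈ -14
(CH₃)₂CH–ONs loses ONs⁻: pKₐ(p-O₂NC₆H₄SO₃H) ≈ -3.5
(CH₃)₂CH–ONO₂ loses NO₃⁻: pKₐ(HNO₃) ≈ -1.3
(CH₃)₂CH–OC(O)C₆H₄NO₂ loses p-O₂N–C₆H₄–COO⁻: pKₐ(p-nitrobenzoic acid) ≈ 3.4

(CH₃)₂CH–OC(O)C₆H₄NO₂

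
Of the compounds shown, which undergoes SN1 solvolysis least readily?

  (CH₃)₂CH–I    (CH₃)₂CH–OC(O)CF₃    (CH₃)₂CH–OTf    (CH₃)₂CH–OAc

(CH₃)₂CH–OAc

With the same alkyl group throughout, only the leaving group differentiates the rates.
A good leaving group is a weak base: the lower the pKₐ of its conjugate acid, the more readily it departs.
(CH₃)₂CH–OTf loses OTf⁻: pKₐ(CF₃SO₃H (triflic acid)) ≈ -14
(CH₃)₂CH–I loses I⁻: pKₐ(HI) ≈ -10
(CH₃)₂CH–OC(O)CF₃ loses CF₃COO⁻: pKₐ(CF₃COOH) ≈ 0.2
(CH₃)₂CH–OAc loses AcO⁻: pKₐ(CH₃COOH) ≈ 4.8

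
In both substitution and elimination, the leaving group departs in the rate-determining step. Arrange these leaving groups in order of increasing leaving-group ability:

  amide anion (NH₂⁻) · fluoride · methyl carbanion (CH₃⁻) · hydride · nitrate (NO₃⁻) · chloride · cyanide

methyl carbanion (CH₃⁻) < amide anion (NH₂⁻) < hydride < cyanide < fluoride < nitrate (NO₃⁻) < chloride

A good leaving group is a weak base: the lower the pKₐ of its conjugate acid, the more readily it departs.
chloride: pKₐ(HCl) ≈ -7 — moderately weak base
nitrate (NO₃⁻): pKₐ(HNO₃) ≈ -1.3 — resonance-delocalised over three oxygens
fluoride: pKₐ(HF) ≈ 3.2 — small and strongly basic; the poor halide leaving group
cyanide: pKₐ(HCN) ≈ 9.2 — sp carbon stabilises the charge somewhat, but still a poor LG
hydride: pKₐ(H₂) ≈ 36 — extremely strong base; leaves only in special hydride-transfer contexts
amide anion (NH₂⁻): pKₐ(NH₃) ≈ 38 — extremely strong base; never a leaving group
methyl carbanion (CH₃⁻): pKₐ(CH₄) ≈ 48
Reversing gives the worst-to-best order requested.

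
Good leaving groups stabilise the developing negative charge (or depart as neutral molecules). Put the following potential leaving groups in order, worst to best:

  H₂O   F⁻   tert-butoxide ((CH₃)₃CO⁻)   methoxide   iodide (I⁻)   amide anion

amide anion < tert-butoxide ((CH₃)₃CO⁻) < methoxide < F⁻ < H₂O < iodide (I⁻)

Leaving-group ability tracks the stability of the departed species; conjugate-acid pKₐ is the usual yardstick (lower pKₐ → better LG).
iodide (I⁻): pKₐ(HI) ≈ -10
H₂O: pKₐ(H₃O⁺) ≈ -1.7
F⁻: pKₐ(HF) ≈ 3.2
methoxide: pKₐ(CH₃OH) ≈ 15.5
tert-butoxide ((CH₃)₃CO⁻): pKₐ(t-BuOH) ≈ 18
amide anion: pKₐ(NH₃) ≈ 38
Reversing gives the worst-to-best order requested.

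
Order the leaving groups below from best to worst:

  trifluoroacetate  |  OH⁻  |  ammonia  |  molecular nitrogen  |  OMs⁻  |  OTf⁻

Leaving-group ability tracks the stability of the departed species; conjugate-acid pKₐ is the usual yardstick (lower pKₐ → better LG).
molecular nitrogen: no meaningful conjugate acid; N₂ departs as an exceptionally stable neutral molecule
OTf⁻: pKₐ(CF₃SO₃H (triflic acid)) ≈ -14
OMs⁻: pKₐ(CH₃SO₃H (MsOH)) ≈ -1.9
trifluoroacetate: pKₐ(CF₃COOH) ≈ 0.2
ammonia: pKₐ(NH₄⁺) ≈ 9.2
OH⁻: pKₐ(H₂O) ≈ 15.7

molecular nitrogen > OTf⁻ > OMs⁻ > trifluoroacetate > ammonia > OH⁻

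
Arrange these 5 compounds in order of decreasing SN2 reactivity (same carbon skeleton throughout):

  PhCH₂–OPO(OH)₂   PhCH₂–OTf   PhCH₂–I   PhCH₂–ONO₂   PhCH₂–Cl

Identical carbon frameworks mean the comparison reduces to leaving-group quality.
Rank by basicity of the departing species: weakest base leaves most easily.
PhCH₂–OTf loses OTf⁻: pKₐ(CF₃SO₃H (triflic acid)) ≈ -14
PhCH₂–I loses I⁻: pKₐ(HI) ≈ -10
PhCH₂–Cl loses Cl⁻: pKₐ(HCl) ≈ -7
PhCH₂–ONO₂ loses NO₃⁻: pKₐ(HNO₃) ≈ -1.3
PhCH₂–OPO(OH)₂ loses H₂PO₄⁻: pKₐ(H₃PO₄) ≈ 2.1

PhCH₂–OTf > PhCH₂–I > PhCH₂–Cl > PhCH₂–ONO₂ > PhCH₂–OPO(OH)₂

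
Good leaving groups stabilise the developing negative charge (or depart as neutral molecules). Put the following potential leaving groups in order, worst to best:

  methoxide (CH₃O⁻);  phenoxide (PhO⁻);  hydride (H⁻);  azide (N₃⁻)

hydride (H⁻) < methoxide (CH₃O⁻) < phenoxide (PhO⁻) < azide (N₃⁻)

A good leaving group is a weak base: the lower the pKₐ of its conjugate acid, the more readily it departs.
azide (N₃⁻): pKₐ(HN₃) ≈ 4.7
phenoxide (PhO⁻): pKₐ(C₆H₅OH (phenol)) ≈ 10 — resonance into the ring helps, but still a poor LG
methoxide (CH₃O⁻): pKₐ(CH₃OH) ≈ 15.5 — strong base; alkoxides do not leave unassisted
hydride (H⁻): pKₐ(H₂) ≈ 36
The question asks for worst first, so the sequence is read in increasing leaving-group ability.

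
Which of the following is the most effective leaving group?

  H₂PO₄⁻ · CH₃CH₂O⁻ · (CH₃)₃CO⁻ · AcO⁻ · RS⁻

H₂PO₄⁻: pKₐ(H₃PO₄) ≈ 2.1
AcO⁻: pKₐ(CH₃COOH) ≈ 4.8
RS⁻: pKₐ(RSH (a thiol)) ≈ 10.5
CH₃CH₂O⁻: pKₐ(CH₃CH₂OH) ≈ 16
(CH₃)₃CO⁻: pKₐ(t-BuOH) ≈ 18

H₂PO₄⁻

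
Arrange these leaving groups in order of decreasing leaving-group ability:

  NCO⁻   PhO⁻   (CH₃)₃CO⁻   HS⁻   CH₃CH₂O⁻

NCO⁻ > HS⁻ > PhO⁻ > CH₃CH₂O⁻ > (CH₃)₃CO⁻

NCO⁻: pKₐ(HOCN) ≈ 3.5 — resonance between N and O
HS⁻: pKₐ(H₂S) ≈ 7 — larger and more polarisable than the oxygen analogue
PhO⁻: pKₐ(C₆H₅OH (phenol)) ≈ 10 — resonance into the ring helps, but still a poor LG
CH₃CH₂O⁻: pKₐ(CH₃CH₂OH) ≈ 16
(CH₃)₃CO⁻: pKₐ(t-BuOH) ≈ 18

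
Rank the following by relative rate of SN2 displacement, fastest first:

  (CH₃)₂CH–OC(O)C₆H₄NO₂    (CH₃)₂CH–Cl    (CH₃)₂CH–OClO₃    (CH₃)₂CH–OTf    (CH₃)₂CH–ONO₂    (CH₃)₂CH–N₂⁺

With the same alkyl group throughout, only the leaving group differentiates the rates.
Rank by basicity of the departing species: weakest base leaves most easily.
(CH₃)₂CH–N₂⁺ loses N₂: no meaningful conjugate acid; N₂ departs as an exceptionally stable neutral molecule
(CH₃)₂CH–OTf loses OTf⁻: pKₐ(CF₃SO₃H (triflic acid)) ≈ -14
(CH₃)₂CH–OClO₃ loses ClO₄⁻: pKₐ(HClO₄) ≈ -10
(CH₃)₂CH–Cl loses Cl⁻: pKₐ(HCl) ≈ -7
(CH₃)₂CH–ONO₂ loses NO₃⁻: pKₐ(HNO₃) ≈ -1.3
(CH₃)₂CH–OC(O)C₆H₄NO₂ loses p-O₂N–C₆H₄–COO⁻: pKₐ(p-nitrobenzoic acid) ≈ 3.4

(CH₃)₂CH–N₂⁺ > (CH₃)₂CH–OTf > (CH₃)₂CH–OClO₃ > (CH₃)₂CH–Cl > (CH₃)₂CH–ONO₂ > (CH₃)₂CH–OC(O)C₆H₄NO₂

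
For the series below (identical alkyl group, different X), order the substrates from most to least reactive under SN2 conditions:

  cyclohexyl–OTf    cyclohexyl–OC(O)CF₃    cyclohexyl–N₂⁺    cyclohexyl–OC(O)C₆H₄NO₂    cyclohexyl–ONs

cyclohexyl–N₂⁺ > cyclohexyl–OTf > cyclohexyl–ONs > cyclohexyl–OC(O)CF₃ > cyclohexyl–OC(O)C₆H₄NO₂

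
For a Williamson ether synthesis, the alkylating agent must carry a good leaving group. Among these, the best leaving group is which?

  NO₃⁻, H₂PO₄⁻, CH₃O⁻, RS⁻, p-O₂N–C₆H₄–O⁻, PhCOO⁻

A good leaving group is a weak base: the lower the pKₐ of its conjugate acid, the more readily it departs.
NO₃⁻: pKₐ(HNO₃) ≈ -1.3
H₂PO₄⁻: pKₐ(H₃PO₄) ≈ 2.1
PhCOO⁻: pKₐ(C₆H₅COOH) ≈ 4.2
p-O₂N–C₆H₄–O⁻: pKₐ(p-nitrophenol) ≈ 7.2
RS⁻: pKₐ(RSH (a thiol)) ≈ 10.5
CH₃O⁻: pKₐ(CH₃OH) ≈ 15.5

NO₃⁻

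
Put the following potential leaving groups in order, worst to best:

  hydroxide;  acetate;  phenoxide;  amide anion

Leaving-group ability tracks the stability of the departed species; conjugate-acid pKₐ is the usual yardstick (lower pKₐ → better LG).
acetate: pKₐ(CH₃COOH) ≈ 4.8
phenoxide: pKₐ(C₆H₅OH (phenol)) ≈ 10
hydroxide: pKₐ(H₂O) ≈ 15.7
amide anion: pKₐ(NH₃) ≈ 38
Listed from poorest to best leaving group as asked.

amide anion < hydroxide < phenoxide < acetate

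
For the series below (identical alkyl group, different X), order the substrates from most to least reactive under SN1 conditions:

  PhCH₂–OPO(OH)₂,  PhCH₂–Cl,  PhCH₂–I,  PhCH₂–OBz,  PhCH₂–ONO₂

PhCH₂–I > PhCH₂–Cl > PhCH₂–ONO₂ > PhCH₂–OPO(OH)₂ > PhCH₂–OBz

Identical carbon frameworks mean the comparison reduces to leaving-group quality.
The more stable X⁻ (or X) is on its own — i.e. the weaker a base it is — the better a leaving group it makes.
PhCH₂–I loses I⁻: pKₐ(HI) ≈ -10
PhCH₂–Cl loses Cl⁻: pKₐ(HCl) ≈ -7
PhCH₂–ONO₂ loses NO₃⁻: pKₐ(HNO₃) ≈ -1.3
PhCH₂–OPO(OH)₂ loses H₂PO₄⁻: pKₐ(H₃PO₄) ≈ 2.1
PhCH₂–OBz loses PhCOO⁻: pKₐ(C₆H₅COOH) ≈ 4.2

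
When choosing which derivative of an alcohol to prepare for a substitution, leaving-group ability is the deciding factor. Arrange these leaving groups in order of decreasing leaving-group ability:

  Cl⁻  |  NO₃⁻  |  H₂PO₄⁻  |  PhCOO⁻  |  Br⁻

Br⁻ > Cl⁻ > NO₃⁻ > H₂PO₄⁻ > PhCOO⁻

Rank by basicity of the departing species: weakest base leaves most easily.
Br⁻: pKₐ(HBr) ≈ -9
Cl⁻: pKₐ(HCl) ≈ -7
NO₃⁻: pKₐ(HNO₃) ≈ -1.3
H₂PO₄⁻: pKₐ(H₃PO₄) ≈ 2.1
PhCOO⁻: pKₐ(C₆H₅COOH) ≈ 4.2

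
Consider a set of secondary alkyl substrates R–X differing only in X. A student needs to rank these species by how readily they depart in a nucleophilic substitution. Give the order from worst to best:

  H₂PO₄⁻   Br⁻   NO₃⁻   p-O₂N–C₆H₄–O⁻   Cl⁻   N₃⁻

p-O₂N–C₆H₄–O⁻ < N₃⁻ < H₂PO₄⁻ < NO₃⁻ < Cl⁻ < Br⁻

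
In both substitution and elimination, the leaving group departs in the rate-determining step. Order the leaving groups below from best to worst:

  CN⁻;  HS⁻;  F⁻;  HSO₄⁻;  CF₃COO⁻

HSO₄⁻ > CF₃COO⁻ > F⁻ > HS⁻ > CN⁻

A good leaving group is a weak base: the lower the pKₐ of its conjugate acid, the more readily it departs.
HSO₄⁻: pKₐ(H₂SO₄) ≈ -3
CF₃COO⁻: pKₐ(CF₃COOH) ≈ 0.2
F⁻: pKₐ(HF) ≈ 3.2
HS⁻: pKₐ(H₂S) ≈ 7
CN⁻: pKₐ(HCN) ≈ 9.2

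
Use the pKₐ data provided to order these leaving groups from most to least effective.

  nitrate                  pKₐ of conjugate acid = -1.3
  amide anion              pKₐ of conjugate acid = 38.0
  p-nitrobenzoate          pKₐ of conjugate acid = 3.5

nitrate > p-nitrobenzoate > amide anion

Lower conjugate-acid pKₐ ⇒ weaker base ⇒ better leaving group.
Sorting by the given values: nitrate (-1.3), p-nitrobenzoate (3.5), amide anion (38.0).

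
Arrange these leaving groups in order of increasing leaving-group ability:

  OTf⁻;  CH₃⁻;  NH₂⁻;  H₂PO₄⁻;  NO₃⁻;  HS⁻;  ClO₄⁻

CH₃⁻ < NH₂⁻ < HS⁻ < H₂PO₄⁻ < NO₃⁻ < ClO₄⁻ < OTf⁻

Rank by basicity of the departing species: weakest base leaves most easily.
OTf⁻: pKₐ(CF₃SO₃H (triflic acid)) ≈ -14
ClO₄⁻: pKₐ(HClO₄) ≈ -10
NO₃⁻: pKₐ(HNO₃) ≈ -1.3
H₂PO₄⁻: pKₐ(H₃PO₄) ≈ 2.1
HS⁻: pKₐ(H₂S) ≈ 7
NH₂⁻: pKₐ(NH₃) ≈ 38
CH₃⁻: pKₐ(CH₄) ≈ 48
Reversing gives the worst-to-best order requested.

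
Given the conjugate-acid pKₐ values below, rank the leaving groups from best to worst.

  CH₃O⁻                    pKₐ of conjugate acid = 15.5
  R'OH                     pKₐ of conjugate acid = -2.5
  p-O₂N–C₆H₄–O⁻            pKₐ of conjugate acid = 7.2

R'OH > p-O₂N–C₆H₄–O⁻ > CH₃O⁻

Lower conjugate-acid pKₐ ⇒ weaker base ⇒ better leaving group.
Sorting by the given values: R'OH (-2.5), p-O₂N–C₆H₄–O⁻ (7.2), CH₃O⁻ (15.5).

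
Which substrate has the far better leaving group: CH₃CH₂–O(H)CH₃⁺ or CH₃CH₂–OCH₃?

From CH₃CH₂–OCH₃ the departing group would be CH₃O⁻ (pKₐ(CH₃OH) ≈ 15.5). Strong base; alkoxides do not leave unassisted.
From CH₃CH₂–O(H)CH₃⁺ the leaving group is R'OH (pKₐ(R'OH₂⁺) ≈ -2.4). Neutral; leaves from a protonated ether (an oxonium ion, R–O(H)R'⁺).
(In practice CH₃CH₂–O(H)CH₃⁺ is made from CH₃CH₂–OCH₃ by protonation with concentrated HI, allowing neutral methanol, rather than methoxide, to depart.)

CH₃CH₂–O(H)CH₃⁺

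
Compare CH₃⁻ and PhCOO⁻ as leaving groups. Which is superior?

PhCOO⁻ is the better leaving group.
pKₐ(C₆H₅COOH) ≈ 4.2 versus pKₐ(CH₄) ≈ 48: PhCOO⁻ is the much weaker base.
Aryl carboxylate.

PhCOO⁻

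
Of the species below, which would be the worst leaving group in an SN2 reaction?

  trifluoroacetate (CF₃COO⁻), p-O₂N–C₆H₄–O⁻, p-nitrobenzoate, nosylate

p-O₂N–C₆H₄–O⁻

nosylate: pKₐ(p-O₂NC₆H₄SO₃H) ≈ -3.5
trifluoroacetate (CF₃COO⁻): pKₐ(CF₃COOH) ≈ 0.2
p-nitrobenzoate: pKₐ(p-nitrobenzoic acid) ≈ 3.4
p-O₂N–C₆H₄–O⁻: pKₐ(p-nitrophenol) ≈ 7.2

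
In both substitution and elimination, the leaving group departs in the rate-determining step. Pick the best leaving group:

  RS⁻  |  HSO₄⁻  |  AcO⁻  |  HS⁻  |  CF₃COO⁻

HSO₄⁻

Rank by basicity of the departing species: weakest base leaves most easily.
HSO₄⁻: pKₐ(H₂SO₄) ≈ -3
CF₃COO⁻: pKₐ(CF₃COOH) ≈ 0.2
AcO⁻: pKₐ(CH₃COOH) ≈ 4.8
HS⁻: pKₐ(H₂S) ≈ 7
RS⁻: pKₐ(RSH (a thiol)) ≈ 10.5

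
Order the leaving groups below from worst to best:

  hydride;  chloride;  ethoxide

hydride < ethoxide < chloride

Leaving-group ability tracks the stability of the departed species; conjugate-acid pKₐ is the usual yardstick (lower pKₐ → better LG).
chloride: pKₐ(HCl) ≈ -7
ethoxide: pKₐ(CH₃CH₂OH) ≈ 16
hydride: pKₐ(H₂) ≈ 36
Reversing gives the worst-to-best order requested.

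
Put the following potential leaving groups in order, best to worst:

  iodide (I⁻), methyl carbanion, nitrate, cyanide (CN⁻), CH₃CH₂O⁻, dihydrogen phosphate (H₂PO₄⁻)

iodide (I⁻) > nitrate > dihydrogen phosphate (H₂PO₄⁻) > cyanide (CN⁻) > CH₃CH₂O⁻ > methyl carbanion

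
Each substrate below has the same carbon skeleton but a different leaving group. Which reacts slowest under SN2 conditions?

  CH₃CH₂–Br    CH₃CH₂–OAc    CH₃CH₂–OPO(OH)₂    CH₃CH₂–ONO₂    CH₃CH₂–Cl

Identical carbon frameworks mean the comparison reduces to leaving-group quality.
Leaving-group ability tracks the stability of the departed species; conjugate-acid pKₐ is the usual yardstick (lower pKₐ → better LG).
CH₃CH₂–Br loses Br⁻: pKₐ(HBr) ≈ -9
CH₃CH₂–Cl loses Cl⁻: pKₐ(HCl) ≈ -7
CH₃CH₂–ONO₂ loses NO₃⁻: pKₐ(HNO₃) ≈ -1.3
CH₃CH₂–OPO(OH)₂ loses H₂PO₄⁻: pKₐ(H₃PO₄) ≈ 2.1
CH₃CH₂–OAc loses AcO⁻: pKₐ(CH₃COOH) ≈ 4.8

CH₃CH₂–OAc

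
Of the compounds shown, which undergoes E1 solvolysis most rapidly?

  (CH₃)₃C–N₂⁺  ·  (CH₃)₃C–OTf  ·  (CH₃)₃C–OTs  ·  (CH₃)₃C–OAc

Identical carbon frameworks mean the comparison reduces to leaving-group quality.
The more stable X⁻ (or X) is on its own — i.e. the weaker a base it is — the better a leaving group it makes.
(CH₃)₃C–N₂⁺ loses N₂: no meaningful conjugate acid; N₂ departs as an exceptionally stable neutral molecule
(CH₃)₃C–OTf loses OTf⁻: pKₐ(CF₃SO₃H (triflic acid)) ≈ -14
(CH₃)₃C–OTs loses OTs⁻: pKₐ(p-CH₃C₆H₄SO₃H (TsOH)) ≈ -2.8
(CH₃)₃C–OAc loses AcO⁻: pKₐ(CH₃COOH) ≈ 4.8

(CH₃)₃C–N₂⁺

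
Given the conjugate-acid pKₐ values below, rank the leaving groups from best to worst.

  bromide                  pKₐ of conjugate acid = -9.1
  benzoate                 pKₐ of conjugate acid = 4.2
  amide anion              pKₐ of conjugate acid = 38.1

Lower conjugate-acid pKₐ ⇒ weaker base ⇒ better leaving group.
Sorting by the given values: bromide (-9.1), benzoate (4.2), amide anion (38.1).

bromide > benzoate > amide anion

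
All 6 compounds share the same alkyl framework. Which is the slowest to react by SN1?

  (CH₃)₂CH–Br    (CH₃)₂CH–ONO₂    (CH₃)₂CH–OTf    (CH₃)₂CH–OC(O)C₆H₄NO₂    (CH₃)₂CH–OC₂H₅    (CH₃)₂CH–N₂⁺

(CH₃)₂CH–OC₂H₅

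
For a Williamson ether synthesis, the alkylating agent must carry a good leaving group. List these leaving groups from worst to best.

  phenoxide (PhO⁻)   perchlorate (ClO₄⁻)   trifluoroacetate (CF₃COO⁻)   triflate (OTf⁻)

phenoxide (PhO⁻) < trifluoroacetate (CF₃COO⁻) < perchlorate (ClO₄⁻) < triflate (OTf⁻)

triflate (OTf⁻): pKₐ(CF₃SO₃H (triflic acid)) ≈ -14
perchlorate (ClO₄⁻): pKₐ(HClO₄) ≈ -10
trifluoroacetate (CF₃COO⁻): pKₐ(CF₃COOH) ≈ 0.2
phenoxide (PhO⁻): pKₐ(C₆H₅OH (phenol)) ≈ 10
Listed from poorest to best leaving group as asked.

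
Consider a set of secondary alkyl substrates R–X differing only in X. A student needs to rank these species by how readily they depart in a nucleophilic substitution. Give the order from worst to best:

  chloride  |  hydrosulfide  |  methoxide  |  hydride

hydride < methoxide < hydrosulfide < chloride

Rank by basicity of the departing species: weakest base leaves most easily.
chloride: pKₐ(HCl) ≈ -7
hydrosulfide: pKₐ(H₂S) ≈ 7 — larger and more polarisable than the oxygen analogue
methoxide: pKₐ(CH₃OH) ≈ 15.5
hydride: pKₐ(H₂) ≈ 36 — extremely strong base; leaves only in special hydride-transfer contexts
The question asks for worst first, so the sequence is read in increasing leaving-group ability.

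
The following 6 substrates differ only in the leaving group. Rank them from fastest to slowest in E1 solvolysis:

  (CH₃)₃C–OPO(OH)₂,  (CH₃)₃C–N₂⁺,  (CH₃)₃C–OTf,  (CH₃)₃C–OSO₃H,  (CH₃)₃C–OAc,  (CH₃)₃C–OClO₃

The skeletons are identical, so relative rate is governed entirely by leaving-group ability.
The more stable X⁻ (or X) is on its own — i.e. the weaker a base it is — the better a leaving group it makes.
(CH₃)₃C–N₂⁺ loses N₂: no meaningful conjugate acid; N₂ departs as an exceptionally stable neutral molecule
(CH₃)₃C–OTf loses OTf⁻: pKₐ(CF₃SO₃H (triflic acid)) ≈ -14
(CH₃)₃C–OClO₃ loses ClO₄⁻: pKₐ(HClO₄) ≈ -10
(CH₃)₃C–OSO₃H loses HSO₄⁻: pKₐ(H₂SO₄) ≈ -3
(CH₃)₃C–OPO(OH)₂ loses H₂PO₄⁻: pKₐ(H₃PO₄) ≈ 2.1
(CH₃)₃C–OAc loses AcO⁻: pKₐ(CH₃COOH) ≈ 4.8

(CH₃)₃C–N₂⁺ > (CH₃)₃C–OTf > (CH₃)₃C–OClO₃ > (CH₃)₃C–OSO₃H > (CH₃)₃C–OPO(OH)₂ > (CH₃)₃C–OAc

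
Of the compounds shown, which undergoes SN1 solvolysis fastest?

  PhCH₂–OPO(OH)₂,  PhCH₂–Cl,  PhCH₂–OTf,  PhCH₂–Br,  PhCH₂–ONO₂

PhCH₂–OTf

Identical carbon frameworks mean the comparison reduces to leaving-group quality.
Rank by basicity of the departing species: weakest base leaves most easily.
PhCH₂–OTf loses OTf⁻: pKₐ(CF₃SO₃H (triflic acid)) ≈ -14
PhCH₂–Br loses Br⁻: pKₐ(HBr) ≈ -9
PhCH₂–Cl loses Cl⁻: pKₐ(HCl) ≈ -7
PhCH₂–ONO₂ loses NO₃⁻: pKₐ(HNO₃) ≈ -1.3
PhCH₂–OPO(OH)₂ loses H₂PO₄⁻: pKₐ(H₃PO₄) ≈ 2.1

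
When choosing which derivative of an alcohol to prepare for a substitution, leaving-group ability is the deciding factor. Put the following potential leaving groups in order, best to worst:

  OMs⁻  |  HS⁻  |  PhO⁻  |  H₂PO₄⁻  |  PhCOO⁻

OMs⁻ > H₂PO₄⁻ > PhCOO⁻ > HS⁻ > PhO⁻

Rank by basicity of the departing species: weakest base leaves most easily.
OMs⁻: pKₐ(CH₃SO₃H (MsOH)) ≈ -1.9
H₂PO₄⁻: pKₐ(H₃PO₄) ≈ 2.1 — moderate base; biological leaving group after further activation
PhCOO⁻: pKₐ(C₆H₅COOH) ≈ 4.2 — aryl carboxylate
HS⁻: pKₐ(H₂S) ≈ 7
PhO⁻: pKₐ(C₆H₅OH (phenol)) ≈ 10 — resonance into the ring helps, but still a poor LG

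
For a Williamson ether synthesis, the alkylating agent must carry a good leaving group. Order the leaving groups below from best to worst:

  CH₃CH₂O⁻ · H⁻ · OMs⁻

A good leaving group is a weak base: the lower the pKₐ of its conjugate acid, the more readily it departs.
OMs⁻: pKₐ(CH₃SO₃H (MsOH)) ≈ -1.9
CH₃CH₂O⁻: pKₐ(CH₃CH₂OH) ≈ 16
H⁻: pKₐ(H₂) ≈ 36

OMs⁻ > CH₃CH₂O⁻ > H⁻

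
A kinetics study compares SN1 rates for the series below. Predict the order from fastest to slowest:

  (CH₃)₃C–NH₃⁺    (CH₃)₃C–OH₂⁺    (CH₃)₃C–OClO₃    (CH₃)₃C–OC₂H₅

The skeletons are identical, so relative rate is governed entirely by leaving-group ability.
A good leaving group is a weak base: the lower the pKₐ of its conjugate acid, the more readily it departs.
(CH₃)₃C–OClO₃ loses ClO₄⁻: pKₐ(HClO₄) ≈ -10
(CH₃)₃C–OH₂⁺ loses H₂O: pKₐ(H₃O⁺) ≈ -1.7
(CH₃)₃C–NH₃⁺ loses NH₃: pKₐ(NH₄⁺) ≈ 9.2
(CH₃)₃C–OC₂H₅ loses CH₃CH₂O⁻: pKₐ(CH₃CH₂OH) ≈ 16

(CH₃)₃C–OClO₃ > (CH₃)₃C–OH₂⁺ > (CH₃)₃C–NH₃⁺ > (CH₃)₃C–OC₂H₅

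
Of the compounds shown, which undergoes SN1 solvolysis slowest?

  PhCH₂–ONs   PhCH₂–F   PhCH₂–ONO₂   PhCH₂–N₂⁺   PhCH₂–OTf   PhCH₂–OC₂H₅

PhCH₂–OC₂H₅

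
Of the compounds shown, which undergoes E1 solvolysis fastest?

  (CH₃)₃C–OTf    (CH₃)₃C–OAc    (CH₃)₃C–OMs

(CH₃)₃C–OTf

The skeletons are identical, so relative rate is governed entirely by leaving-group ability.
The more stable X⁻ (or X) is on its own — i.e. the weaker a base it is — the better a leaving group it makes.
(CH₃)₃C–OTf loses OTf⁻: pKₐ(CF₃SO₃H (triflic acid)) ≈ -14
(CH₃)₃C–OMs loses OMs⁻: pKₐ(CH₃SO₃H (MsOH)) ≈ -1.9
(CH₃)₃C–OAc loses AcO⁻: pKₐ(CH₃COOH) ≈ 4.8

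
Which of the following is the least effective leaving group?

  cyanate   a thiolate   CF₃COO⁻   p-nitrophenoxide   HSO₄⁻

Leaving-group ability tracks the stability of the departed species; conjugate-acid pKₐ is the usual yardstick (lower pKₐ → better LG).
HSO₄⁻: pKₐ(H₂SO₄) ≈ -3
CF₃COO⁻: pKₐ(CF₃COOH) ≈ 0.2
cyanate: pKₐ(HOCN) ≈ 3.5
p-nitrophenoxide: pKₐ(p-nitrophenol) ≈ 7.2
a thiolate: pKₐ(RSH (a thiol)) ≈ 10.5

a thiolate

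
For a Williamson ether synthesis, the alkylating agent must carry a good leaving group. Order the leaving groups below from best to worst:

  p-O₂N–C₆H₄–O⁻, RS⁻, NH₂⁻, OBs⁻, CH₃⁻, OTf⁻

OTf⁻ > OBs⁻ > p-O₂N–C₆H₄–O⁻ > RS⁻ > NH₂⁻ > CH₃⁻

Rank by basicity of the departing species: weakest base leaves most easily.
OTf⁻: pKₐ(CF₃SO₃H (triflic acid)) ≈ -14 — charge spread over three oxygens and a CF₃ group; the premier leaving group in synthesis
OBs⁻: pKₐ(p-BrC₆H₄SO₃H) ≈ -2.8 — arenesulfonate with a p-bromo substituent
p-O₂N–C₆H₄–O⁻: pKₐ(p-nitrophenol) ≈ 7.2 — nitro group delocalises the charge; the classic chromogenic LG
RS⁻: pKₐ(RSH (a thiol)) ≈ 10.5
NH₂⁻: pKₐ(NH₃) ≈ 38 — extremely strong base; never a leaving group
CH₃⁻: pKₐ(CH₄) ≈ 48 — unstabilised carbanion; the worst conceivable leaving group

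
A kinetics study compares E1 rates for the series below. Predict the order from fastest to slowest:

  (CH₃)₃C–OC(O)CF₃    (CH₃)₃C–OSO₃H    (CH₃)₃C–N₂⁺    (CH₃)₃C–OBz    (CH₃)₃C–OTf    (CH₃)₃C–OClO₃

(CH₃)₃C–N₂⁺ > (CH₃)₃C–OTf > (CH₃)₃C–OClO₃ > (CH₃)₃C–OSO₃H > (CH₃)₃C–OC(O)CF₃ > (CH₃)₃C–OBz

Identical carbon frameworks mean the comparison reduces to leaving-group quality.
The more stable X⁻ (or X) is on its own — i.e. the weaker a base it is — the better a leaving group it makes.
(CH₃)₃C–N₂⁺ loses N₂: no meaningful conjugate acid; N₂ departs as an exceptionally stable neutral molecule
(CH₃)₃C–OTf loses OTf⁻: pKₐ(CF₃SO₃H (triflic acid)) ≈ -14
(CH₃)₃C–OClO₃ loses ClO₄⁻: pKₐ(HClO₄) ≈ -10
(CH₃)₃C–OSO₃H loses HSO₄⁻: pKₐ(H₂SO₄) ≈ -3
(CH₃)₃C–OC(O)CF₃ loses CF₃COO⁻: pKₐ(CF₃COOH) ≈ 0.2
(CH₃)₃C–OBz loses PhCOO⁻: pKₐ(C₆H₅COOH) ≈ 4.2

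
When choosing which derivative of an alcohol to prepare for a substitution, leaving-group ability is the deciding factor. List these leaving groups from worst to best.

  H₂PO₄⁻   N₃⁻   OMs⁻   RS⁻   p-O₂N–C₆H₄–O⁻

RS⁻ < p-O₂N–C₆H₄–O⁻ < N₃⁻ < H₂PO₄⁻ < OMs⁻

Leaving-group ability tracks the stability of the departed species; conjugate-acid pKₐ is the usual yardstick (lower pKₐ → better LG).
OMs⁻: pKₐ(CH₃SO₃H (MsOH)) ≈ -1.9 — resonance-delocalised alkanesulfonate
H₂PO₄⁻: pKₐ(H₃PO₄) ≈ 2.1
N₃⁻: pKₐ(HN₃) ≈ 4.7 — linear, resonance-stabilised
p-O₂N–C₆H₄–O⁻: pKₐ(p-nitrophenol) ≈ 7.2
RS⁻: pKₐ(RSH (a thiol)) ≈ 10.5
Reversing gives the worst-to-best order requested.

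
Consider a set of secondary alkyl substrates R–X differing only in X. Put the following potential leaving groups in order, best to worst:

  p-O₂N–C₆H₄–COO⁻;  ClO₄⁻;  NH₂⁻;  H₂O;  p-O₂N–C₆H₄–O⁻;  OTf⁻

OTf⁻ > ClO₄⁻ > H₂O > p-O₂N–C₆H₄–COO⁻ > p-O₂N–C₆H₄–O⁻ > NH₂⁻

Leaving-group ability tracks the stability of the departed species; conjugate-acid pKₐ is the usual yardstick (lower pKₐ → better LG).
OTf⁻: pKₐ(CF₃SO₃H (triflic acid)) ≈ -14 — charge spread over three oxygens and a CF₃ group; the premier leaving group in synthesis
ClO₄⁻: pKₐ(HClO₄) ≈ -10
H₂O: pKₐ(H₃O⁺) ≈ -1.7 — neutral; leaves from a protonated alcohol (R–OH₂⁺)
p-O₂N–C₆H₄–COO⁻: pKₐ(p-nitrobenzoic acid) ≈ 3.4
p-O₂N–C₆H₄–O⁻: pKₐ(p-nitrophenol) ≈ 7.2
NH₂⁻: pKₐ(NH₃) ≈ 38 — extremely strong base; never a leaving group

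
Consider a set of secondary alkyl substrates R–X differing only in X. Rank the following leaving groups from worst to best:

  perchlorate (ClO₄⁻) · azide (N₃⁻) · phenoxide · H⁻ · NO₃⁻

The more stable X⁻ (or X) is on its own — i.e. the weaker a base it is — the better a leaving group it makes.
perchlorate (ClO₄⁻): pKₐ(HClO₄) ≈ -10
NO₃⁻: pKₐ(HNO₃) ≈ -1.3
azide (N₃⁻): pKₐ(HN₃) ≈ 4.7
phenoxide: pKₐ(C₆H₅OH (phenol)) ≈ 10
H⁻: pKₐ(H₂) ≈ 36
Reversing gives the worst-to-best order requested.

H⁻ < phenoxide < azide (N₃⁻) < NO₃⁻ < perchlorate (ClO₄⁻)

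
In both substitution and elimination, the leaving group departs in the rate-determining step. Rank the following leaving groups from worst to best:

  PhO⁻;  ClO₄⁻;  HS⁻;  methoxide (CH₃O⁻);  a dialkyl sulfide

methoxide (CH₃O⁻) < PhO⁻ < HS⁻ < a dialkyl sulfide < ClO₄⁻

A good leaving group is a weak base: the lower the pKₐ of its conjugate acid, the more readily it departs.
ClO₄⁻: pKₐ(HClO₄) ≈ -10
a dialkyl sulfide: pKₐ(R'₂SH⁺) ≈ -7
HS⁻: pKₐ(H₂S) ≈ 7
PhO⁻: pKₐ(C₆H₅OH (phenol)) ≈ 10
methoxide (CH₃O⁻): pKₐ(CH₃OH) ≈ 15.5
Listed from poorest to best leaving group as asked.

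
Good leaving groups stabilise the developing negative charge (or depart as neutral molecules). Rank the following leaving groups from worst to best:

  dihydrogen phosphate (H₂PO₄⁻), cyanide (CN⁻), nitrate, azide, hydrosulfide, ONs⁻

cyanide (CN⁻) < hydrosulfide < azide < dihydrogen phosphate (H₂PO₄⁻) < nitrate < ONs⁻

ONs⁻: pKₐ(p-O₂NC₆H₄SO₃H) ≈ -3.5
nitrate: pKₐ(HNO₃) ≈ -1.3
dihydrogen phosphate (H₂PO₄⁻): pKₐ(H₃PO₄) ≈ 2.1
azide: pKₐ(HN₃) ≈ 4.7
hydrosulfide: pKₐ(H₂S) ≈ 7
cyanide (CN⁻): pKₐ(HCN) ≈ 9.2
The question asks for worst first, so the sequence is read in increasing leaving-group ability.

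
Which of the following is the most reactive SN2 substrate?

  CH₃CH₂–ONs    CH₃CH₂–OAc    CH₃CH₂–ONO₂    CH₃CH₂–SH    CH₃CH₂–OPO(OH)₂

CH₃CH₂–ONs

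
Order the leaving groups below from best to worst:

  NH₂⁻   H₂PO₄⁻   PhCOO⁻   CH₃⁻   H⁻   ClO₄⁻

The more stable X⁻ (or X) is on its own — i.e. the weaker a base it is — the better a leaving group it makes.
ClO₄⁻: pKₐ(HClO₄) ≈ -10
H₂PO₄⁻: pKₐ(H₃PO₄) ≈ 2.1 — moderate base; biological leaving group after further activation
PhCOO⁻: pKₐ(C₆H₅COOH) ≈ 4.2 — aryl carboxylate
H⁻: pKₐ(H₂) ≈ 36
NH₂⁻: pKₐ(NH₃) ≈ 38
CH₃⁻: pKₐ(CH₄) ≈ 48

ClO₄⁻ > H₂PO₄⁻ > PhCOO⁻ > H⁻ > NH₂⁻ > CH₃⁻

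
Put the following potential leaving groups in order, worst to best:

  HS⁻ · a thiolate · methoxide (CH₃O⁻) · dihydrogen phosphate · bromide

methoxide (CH₃O⁻) < a thiolate < HS⁻ < dihydrogen phosphate < bromide

The more stable X⁻ (or X) is on its own — i.e. the weaker a base it is — the better a leaving group it makes.
bromide: pKₐ(HBr) ≈ -9
dihydrogen phosphate: pKₐ(H₃PO₄) ≈ 2.1
HS⁻: pKₐ(H₂S) ≈ 7
a thiolate: pKₐ(RSH (a thiol)) ≈ 10.5
methoxide (CH₃O⁻): pKₐ(CH₃OH) ≈ 15.5
Reversing gives the worst-to-best order requested.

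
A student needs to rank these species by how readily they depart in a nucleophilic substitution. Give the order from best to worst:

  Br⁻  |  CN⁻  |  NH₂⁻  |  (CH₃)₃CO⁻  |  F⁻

Br⁻ > F⁻ > CN⁻ > (CH₃)₃CO⁻ > NH₂⁻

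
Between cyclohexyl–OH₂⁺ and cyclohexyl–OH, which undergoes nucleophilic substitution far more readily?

cyclohexyl–OH₂⁺

From cyclohexyl–OH the departing group would be OH⁻ (pKₐ(H₂O) ≈ 15.7). Strong base; essentially never leaves without prior activation.
From cyclohexyl–OH₂⁺ the leaving group is H₂O (pKₐ(H₃O⁺) ≈ -1.7). Neutral; leaves from a protonated alcohol (R–OH₂⁺).
(In practice cyclohexyl–OH₂⁺ is made from cyclohexyl–OH by protonation with strong acid, converting the leaving group from hydroxide to neutral water.)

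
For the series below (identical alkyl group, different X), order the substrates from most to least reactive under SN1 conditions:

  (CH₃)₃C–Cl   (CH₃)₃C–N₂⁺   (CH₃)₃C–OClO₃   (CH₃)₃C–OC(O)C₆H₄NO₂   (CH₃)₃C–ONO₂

(CH₃)₃C–N₂⁺ > (CH₃)₃C–OClO₃ > (CH₃)₃C–Cl > (CH₃)₃C–ONO₂ > (CH₃)₃C–OC(O)C₆H₄NO₂

With the same alkyl group throughout, only the leaving group differentiates the rates.
Rank by basicity of the departing species: weakest base leaves most easily.
(CH₃)₃C–N₂⁺ loses N₂: no meaningful conjugate acid; N₂ departs as an exceptionally stable neutral molecule
(CH₃)₃C–OClO₃ loses ClO₄⁻: pKₐ(HClO₄) ≈ -10
(CH₃)₃C–Cl loses Cl⁻: pKₐ(HCl) ≈ -7
(CH₃)₃C–ONO₂ loses NO₃⁻: pKₐ(HNO₃) ≈ -1.3
(CH₃)₃C–OC(O)C₆H₄NO₂ loses p-O₂N–C₆H₄–COO⁻: pKₐ(p-nitrobenzoic acid) ≈ 3.4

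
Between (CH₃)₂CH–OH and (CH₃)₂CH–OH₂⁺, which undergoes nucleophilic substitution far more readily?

From (CH₃)₂CH–OH the departing group would be OH⁻ (pKₐ(H₂O) ≈ 15.7). Strong base; essentially never leaves without prior activation.
From (CH₃)₂CH–OH₂⁺ the leaving group is H₂O (pKₐ(H₃O⁺) ≈ -1.7). Neutral; leaves from a protonated alcohol (R–OH₂⁺).
(In practice (CH₃)₂CH–OH₂⁺ is made from (CH₃)₂CH–OH by protonation with strong acid, converting the leaving group from hydroxide to neutral water.)

(CH₃)₂CH–OH₂⁺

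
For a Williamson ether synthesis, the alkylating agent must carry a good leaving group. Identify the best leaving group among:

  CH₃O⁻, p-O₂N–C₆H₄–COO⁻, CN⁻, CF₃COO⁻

CF₃COO⁻

Rank by basicity of the departing species: weakest base leaves most easily.
CF₃COO⁻: pKₐ(CF₃COOH) ≈ 0.2
p-O₂N–C₆H₄–COO⁻: pKₐ(p-nitrobenzoic acid) ≈ 3.4
CN⁻: pKₐ(HCN) ≈ 9.2
CH₃O⁻: pKₐ(CH₃OH) ≈ 15.5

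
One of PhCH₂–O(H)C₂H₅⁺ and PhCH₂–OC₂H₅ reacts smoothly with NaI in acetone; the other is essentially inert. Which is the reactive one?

PhCH₂–O(H)C₂H₅⁺

From PhCH₂–OC₂H₅ the departing group would be CH₃CH₂O⁻ (pKₐ(CH₃CH₂OH) ≈ 16). Strong base; alkoxides do not leave unassisted.
From PhCH₂–O(H)C₂H₅⁺ the leaving group is R'OH (pKₐ(R'OH₂⁺) ≈ -2.4). Neutral; leaves from a protonated ether (an oxonium ion, R–O(H)R'⁺).
(In practice PhCH₂–O(H)C₂H₅⁺ is made from PhCH₂–OC₂H₅ by protonation with concentrated HBr, allowing neutral ethanol, rather than ethoxide, to depart.)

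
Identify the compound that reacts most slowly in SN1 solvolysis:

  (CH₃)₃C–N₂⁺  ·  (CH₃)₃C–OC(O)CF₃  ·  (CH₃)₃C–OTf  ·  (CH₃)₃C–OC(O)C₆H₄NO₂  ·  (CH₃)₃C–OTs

The skeletons are identical, so relative rate is governed entirely by leaving-group ability.
Rank by basicity of the departing species: weakest base leaves most easily.
(CH₃)₃C–N₂⁺ loses N₂: no meaningful conjugate acid; N₂ departs as an exceptionally stable neutral molecule
(CH₃)₃C–OTf loses OTf⁻: pKₐ(CF₃SO₃H (triflic acid)) ≈ -14
(CH₃)₃C–OTs loses OTs⁻: pKₐ(p-CH₃C₆H₄SO₃H (TsOH)) ≈ -2.8
(CH₃)₃C–OC(O)CF₃ loses CF₃COO⁻: pKₐ(CF₃COOH) ≈ 0.2
(CH₃)₃C–OC(O)C₆H₄NO₂ loses p-O₂N–C₆H₄–COO⁻: pKₐ(p-nitrobenzoic acid) ≈ 3.4

(CH₃)₃C–OC(O)C₆H₄NO₂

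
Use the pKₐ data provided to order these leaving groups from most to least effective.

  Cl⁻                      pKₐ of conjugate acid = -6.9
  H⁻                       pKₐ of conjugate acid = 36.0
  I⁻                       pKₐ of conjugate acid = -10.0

Lower conjugate-acid pKₐ ⇒ weaker base ⇒ better leaving group.
Sorting by the given values: I⁻ (-10.0), Cl⁻ (-6.9), H⁻ (36.0).

I⁻ > Cl⁻ > H⁻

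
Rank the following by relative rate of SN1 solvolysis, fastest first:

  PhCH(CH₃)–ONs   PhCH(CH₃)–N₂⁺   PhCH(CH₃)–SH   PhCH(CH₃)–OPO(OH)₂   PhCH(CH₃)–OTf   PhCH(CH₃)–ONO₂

PhCH(CH₃)–N₂⁺ > PhCH(CH₃)–OTf > PhCH(CH₃)–ONs > PhCH(CH₃)–ONO₂ > PhCH(CH₃)–OPO(OH)₂ > PhCH(CH₃)–SH

The skeletons are identical, so relative rate is governed entirely by leaving-group ability.
A good leaving group is a weak base: the lower the pKₐ of its conjugate acid, the more readily it departs.
PhCH(CH₃)–N₂⁺ loses N₂: no meaningful conjugate acid; N₂ departs as an exceptionally stable neutral molecule
PhCH(CH₃)–OTf loses OTf⁻: pKₐ(CF₃SO₃H (triflic acid)) ≈ -14
PhCH(CH₃)–ONs loses ONs⁻: pKₐ(p-O₂NC₆H₄SO₃H) ≈ -3.5
PhCH(CH₃)–ONO₂ loses NO₃⁻: pKₐ(HNO₃) ≈ -1.3
PhCH(CH₃)–OPO(OH)₂ loses H₂PO₄⁻: pKₐ(H₃PO₄) ≈ 2.1
PhCH(CH₃)–SH loses HS⁻: pKₐ(H₂S) ≈ 7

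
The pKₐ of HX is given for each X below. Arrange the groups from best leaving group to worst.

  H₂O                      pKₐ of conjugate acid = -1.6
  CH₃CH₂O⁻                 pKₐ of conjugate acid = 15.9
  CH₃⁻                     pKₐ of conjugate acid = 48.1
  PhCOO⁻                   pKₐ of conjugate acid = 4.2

Lower conjugate-acid pKₐ ⇒ weaker base ⇒ better leaving group.
Sorting by the given values: H₂O (-1.6), PhCOO⁻ (4.2), CH₃CH₂O⁻ (15.9), CH₃⁻ (48.1).

H₂O > PhCOO⁻ > CH₃CH₂O⁻ > CH₃⁻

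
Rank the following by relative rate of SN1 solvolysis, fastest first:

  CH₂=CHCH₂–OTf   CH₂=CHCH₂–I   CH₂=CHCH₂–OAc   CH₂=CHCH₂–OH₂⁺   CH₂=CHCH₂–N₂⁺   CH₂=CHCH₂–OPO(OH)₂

Same R in every case — rank the leaving groups.
The more stable X⁻ (or X) is on its own — i.e. the weaker a base it is — the better a leaving group it makes.
CH₂=CHCH₂–N₂⁺ loses N₂: no meaningful conjugate acid; N₂ departs as an exceptionally stable neutral molecule
CH₂=CHCH₂–OTf loses OTf⁻: pKₐ(CF₃SO₃H (triflic acid)) ≈ -14
CH₂=CHCH₂–I loses I⁻: pKₐ(HI) ≈ -10
CH₂=CHCH₂–OH₂⁺ loses H₂O: pKₐ(H₃O⁺) ≈ -1.7
CH₂=CHCH₂–OPO(OH)₂ loses H₂PO₄⁻: pKₐ(H₃PO₄) ≈ 2.1
CH₂=CHCH₂–OAc loses AcO⁻: pKₐ(CH₃COOH) ≈ 4.8

CH₂=CHCH₂–N₂⁺ > CH₂=CHCH₂–OTf > CH₂=CHCH₂–I > CH₂=CHCH₂–OH₂⁺ > CH₂=CHCH₂–OPO(OH)₂ > CH₂=CHCH₂–OAc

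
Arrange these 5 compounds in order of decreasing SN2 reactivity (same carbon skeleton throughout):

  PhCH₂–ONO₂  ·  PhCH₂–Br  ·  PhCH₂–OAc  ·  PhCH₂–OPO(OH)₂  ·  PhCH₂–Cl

The skeletons are identical, so relative rate is governed entirely by leaving-group ability.
Leaving-group ability tracks the stability of the departed species; conjugate-acid pKₐ is the usual yardstick (lower pKₐ → better LG).
PhCH₂–Br loses Br⁻: pKₐ(HBr) ≈ -9
PhCH₂–Cl loses Cl⁻: pKₐ(HCl) ≈ -7
PhCH₂–ONO₂ loses NO₃⁻: pKₐ(HNO₃) ≈ -1.3
PhCH₂–OPO(OH)₂ loses H₂PO₄⁻: pKₐ(H₃PO₄) ≈ 2.1
PhCH₂–OAc loses AcO⁻: pKₐ(CH₃COOH) ≈ 4.8

PhCH₂–Br > PhCH₂–Cl > PhCH₂–ONO₂ > PhCH₂–OPO(OH)₂ > PhCH₂–OAc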